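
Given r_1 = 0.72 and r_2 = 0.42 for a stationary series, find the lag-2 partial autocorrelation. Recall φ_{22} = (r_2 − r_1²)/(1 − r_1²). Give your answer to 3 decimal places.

φ_{22} = (r_2 − r_1²) / (1 − r_1²)
r_1² = (0.72)² = 0.5184
Numerator = 0.42 − 0.5184 = -0.0984; denominator = 1 − 0.5184 = 0.4816
φ_{22} = -0.0984 / 0.4816 = -0.204

-0.204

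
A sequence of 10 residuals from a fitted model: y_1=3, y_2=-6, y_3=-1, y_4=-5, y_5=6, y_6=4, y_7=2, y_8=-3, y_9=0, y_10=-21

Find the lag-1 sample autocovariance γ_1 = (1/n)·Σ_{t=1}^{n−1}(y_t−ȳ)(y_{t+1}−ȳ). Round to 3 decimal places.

Mean ȳ = (3 − 6 − 1 − 5 + 6 + 4 + 2 − 3 + 0 − 21)/10 = -2.1000
Σ_{t=1}^{9}(y_t−ȳ)(y_{t+1}−ȳ) = -21.7100
γ_1 = -21.7100 / 10 = -2.171

-2.171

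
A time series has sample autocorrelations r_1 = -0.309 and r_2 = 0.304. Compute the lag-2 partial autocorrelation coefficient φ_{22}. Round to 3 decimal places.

0.231

φ_{22} = (r_2 − r_1²) / (1 − r_1²)
r_1² = (-0.309)² = 0.095481
Numerator = 0.304 − 0.0955 = 0.2085; denominator = 1 − 0.0955 = 0.9045
φ_{22} = 0.2085 / 0.9045 = 0.231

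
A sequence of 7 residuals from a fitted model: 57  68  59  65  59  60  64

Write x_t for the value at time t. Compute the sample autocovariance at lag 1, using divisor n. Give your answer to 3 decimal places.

Mean x̄ = (57 + 68 + 59 + 65 + 59 + 60 + 64)/7 = 61.7143
Deviations: -4.7143, 6.2857, -2.7143, 3.2857, -2.7143, -1.7143, 2.2857
Σ_{t=1}^{6}(x_t−x̄)(x_{t+1}−x̄) = -63.7959
γ_1 = -63.7959 / 7 = -9.114

-9.114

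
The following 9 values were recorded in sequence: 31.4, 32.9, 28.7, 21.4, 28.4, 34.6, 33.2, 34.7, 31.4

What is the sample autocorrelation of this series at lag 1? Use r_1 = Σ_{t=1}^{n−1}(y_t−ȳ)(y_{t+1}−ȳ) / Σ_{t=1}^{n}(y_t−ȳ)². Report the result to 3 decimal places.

0.365

Mean ȳ = (31.4 + 32.9 + 28.7 + 21.4 + 28.4 + 34.6 + 33.2 + 34.7 + 31.4)/9 = 30.7444
Numerator Σ_{t=1}^{8}(y_t−ȳ)(y_{t+1}−ȳ) = 50.7525
Denominator Σ(y_t−ȳ)² = 139.0422
r_1 = 50.7525 / 139.0422 = 0.365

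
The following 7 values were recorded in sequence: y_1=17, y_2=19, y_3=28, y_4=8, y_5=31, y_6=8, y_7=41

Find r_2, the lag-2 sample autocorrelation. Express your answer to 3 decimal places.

Mean ȳ = (17 + 19 + 28 + 8 + 31 + 8 + 41)/7 = 21.7143
Deviations from mean: -4.7143, -2.7143, 6.2857, -13.7143, 9.2857, -13.7143, 19.2857
Numerator Σ_{t=1}^{5}(y_t−ȳ)(y_{t+2}−ȳ) = 433.1224
Denominator Σ(y_t−ȳ)² = 903.4286
r_2 = 433.1224 / 903.4286 = 0.479

0.479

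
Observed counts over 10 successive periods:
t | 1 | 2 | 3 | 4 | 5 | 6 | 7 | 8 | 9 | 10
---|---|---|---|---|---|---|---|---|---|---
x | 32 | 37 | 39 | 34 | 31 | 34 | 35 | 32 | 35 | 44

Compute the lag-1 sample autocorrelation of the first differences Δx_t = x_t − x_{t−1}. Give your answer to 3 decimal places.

0.160

First differences Δx: 5, 2, -5, -3, 3, 1, -3, 3, 9
Mean of differences = 1.3333
Numerator Σ(Δx_t−Δx̄)(Δx_{t+1}−Δx̄) = 24.8889
Denominator Σ(Δx_t−Δx̄)² = 156.0000
r_1(Δx) = 24.8889 / 156.0000 = 0.160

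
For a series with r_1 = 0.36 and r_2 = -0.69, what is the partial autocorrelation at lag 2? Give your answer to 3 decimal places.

φ_{22} = (r_2 − r_1²) / (1 − r_1²)
r_1² = (0.36)² = 0.1296
Numerator = -0.69 − 0.1296 = -0.8196; denominator = 1 − 0.1296 = 0.8704
φ_{22} = -0.8196 / 0.8704 = -0.942

-0.942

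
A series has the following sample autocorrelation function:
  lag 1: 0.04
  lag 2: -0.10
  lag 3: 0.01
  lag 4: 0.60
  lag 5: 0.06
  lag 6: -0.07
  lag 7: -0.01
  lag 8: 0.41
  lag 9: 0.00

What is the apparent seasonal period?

The largest autocorrelation is r_4 = 0.60, with a weaker echo at lag 8 (0.41); the remaining lags stay at or below 0.06.
The dominant spike at lag 4 indicates a seasonal period of 4.

4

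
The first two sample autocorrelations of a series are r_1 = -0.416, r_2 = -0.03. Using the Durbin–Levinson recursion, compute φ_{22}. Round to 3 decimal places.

-0.246

φ_{22} = (r_2 − r_1²) / (1 − r_1²)
r_1² = (-0.416)² = 0.173056
Numerator = -0.03 − 0.1731 = -0.2031; denominator = 1 − 0.1731 = 0.8269
φ_{22} = -0.2031 / 0.8269 = -0.246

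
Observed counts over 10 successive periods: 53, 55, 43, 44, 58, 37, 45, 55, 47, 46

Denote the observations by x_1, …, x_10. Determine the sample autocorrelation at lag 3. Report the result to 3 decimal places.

Mean x̄ = (53 + 55 + 43 + 44 + 58 + 37 + 45 + 55 + 47 + 46)/10 = 48.3000
Numerator Σ_{t=1}^{7}(x_t−x̄)(x_{t+3}−x̄) = 206.1300
Denominator Σ(x_t−x̄)² = 398.1000
r_3 = 206.1300 / 398.1000 = 0.518

0.518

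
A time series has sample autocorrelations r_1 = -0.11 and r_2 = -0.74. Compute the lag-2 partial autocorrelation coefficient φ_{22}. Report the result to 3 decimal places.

-0.761

φ_{22} = (r_2 − r_1²) / (1 − r_1²)
r_1² = (-0.11)² = 0.0121
Numerator = -0.74 − 0.0121 = -0.7521; denominator = 1 − 0.0121 = 0.9879
φ_{22} = -0.7521 / 0.9879 = -0.761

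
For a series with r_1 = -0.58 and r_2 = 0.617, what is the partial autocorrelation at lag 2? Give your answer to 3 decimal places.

0.423

φ_{22} = (r_2 − r_1²) / (1 − r_1²)
r_1² = (-0.58)² = 0.3364
Numerator = 0.617 − 0.3364 = 0.2806; denominator = 1 − 0.3364 = 0.6636
φ_{22} = 0.2806 / 0.6636 = 0.423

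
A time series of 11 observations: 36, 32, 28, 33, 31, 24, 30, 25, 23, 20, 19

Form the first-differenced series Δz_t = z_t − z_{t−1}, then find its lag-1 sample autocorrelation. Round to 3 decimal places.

-0.489

First differences Δz: -4, -4, 5, -2, -7, 6, -5, -2, -3, -1
Mean of differences = -1.7000
Numerator Σ(Δz_t−Δz̄)(Δz_{t+1}−Δz̄) = -76.2900
Denominator Σ(Δz_t−Δz̄)² = 156.1000
r_1(Δz) = -76.2900 / 156.1000 = -0.489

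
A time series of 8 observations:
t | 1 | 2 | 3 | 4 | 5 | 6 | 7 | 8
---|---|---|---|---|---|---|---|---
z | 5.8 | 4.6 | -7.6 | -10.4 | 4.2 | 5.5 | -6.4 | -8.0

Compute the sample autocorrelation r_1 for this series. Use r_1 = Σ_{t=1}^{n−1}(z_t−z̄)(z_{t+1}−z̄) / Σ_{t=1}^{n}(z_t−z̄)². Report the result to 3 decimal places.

Mean z̄ = (5.8 + 4.6 − 7.6 − 10.4 + 4.2 + 5.5 − 6.4 − 8.0)/8 = -1.5375
Deviations from mean: 7.3375, 6.1375, -6.0625, -8.8625, 5.7375, 7.0375, -4.8625, -6.4625
Numerator Σ_{t=1}^{7}(z_t−z̄)(z_{t+1}−z̄) = 48.2873
Denominator Σ(z_t−z̄)² = 354.6588
r_1 = 48.2873 / 354.6588 = 0.136

0.136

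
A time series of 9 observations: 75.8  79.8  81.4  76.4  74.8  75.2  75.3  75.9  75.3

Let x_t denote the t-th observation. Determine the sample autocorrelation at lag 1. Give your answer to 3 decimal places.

0.424

Mean x̄ = (75.8 + 79.8 + 81.4 + 76.4 + 74.8 + 75.2 + 75.3 + 75.9 + 75.3)/9 = 76.6556
Numerator Σ_{t=1}^{8}(x_t−x̄)(x_{t+1}−x̄) = 18.2125
Denominator Σ(x_t−x̄)² = 43.0022
r_1 = 18.2125 / 43.0022 = 0.424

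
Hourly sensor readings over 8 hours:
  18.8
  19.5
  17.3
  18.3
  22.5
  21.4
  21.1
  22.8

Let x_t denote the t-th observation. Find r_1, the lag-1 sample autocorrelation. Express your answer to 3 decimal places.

Mean x̄ = (18.8 + 19.5 + 17.3 + 18.3 + 22.5 + 21.4 + 21.1 + 22.8)/8 = 20.2125
Numerator Σ_{t=1}^{7}(x_t−x̄)(x_{t+1}−x̄) = 10.3436
Denominator Σ(x_t−x̄)² = 28.7688
r_1 = 10.3436 / 28.7688 = 0.360

0.360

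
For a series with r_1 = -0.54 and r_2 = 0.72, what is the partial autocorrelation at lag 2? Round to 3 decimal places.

0.605

φ_{22} = (r_2 − r_1²) / (1 − r_1²)
r_1² = (-0.54)² = 0.2916
Numerator = 0.72 − 0.2916 = 0.4284; denominator = 1 − 0.2916 = 0.7084
φ_{22} = 0.4284 / 0.7084 = 0.605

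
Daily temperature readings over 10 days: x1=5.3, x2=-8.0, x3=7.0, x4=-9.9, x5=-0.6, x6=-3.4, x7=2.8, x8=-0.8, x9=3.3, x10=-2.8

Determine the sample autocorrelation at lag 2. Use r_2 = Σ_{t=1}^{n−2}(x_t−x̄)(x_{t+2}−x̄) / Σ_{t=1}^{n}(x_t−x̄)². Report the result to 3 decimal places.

Mean x̄ = (5.3 − 8.0 + 7.0 − 9.9 − 0.6 − 3.4 + 2.8 − 0.8 + 3.3 − 2.8)/10 = -0.7100
Numerator Σ_{t=1}^{8}(x_t−x̄)(x_{t+2}−x̄) = 153.7928
Denominator Σ(x_t−x̄)² = 273.1890
r_2 = 153.7928 / 273.1890 = 0.563

0.563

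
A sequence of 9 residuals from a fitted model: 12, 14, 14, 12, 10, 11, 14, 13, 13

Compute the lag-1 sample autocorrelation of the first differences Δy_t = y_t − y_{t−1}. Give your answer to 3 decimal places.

First differences Δy: 2, 0, -2, -2, 1, 3, -1, 0
Mean of differences = 0.1250
Numerator Σ(Δy_t−Δȳ)(Δy_{t+1}−Δȳ) = 2.1094
Denominator Σ(Δy_t−Δȳ)² = 22.8750
r_1(Δy) = 2.1094 / 22.8750 = 0.092

0.092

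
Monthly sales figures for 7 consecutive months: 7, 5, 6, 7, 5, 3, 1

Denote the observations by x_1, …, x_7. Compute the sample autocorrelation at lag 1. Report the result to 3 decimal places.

Mean x̄ = (7 + 5 + 6 + 7 + 5 + 3 + 1)/7 = 4.8571
Deviations from mean: 2.1429, 0.1429, 1.1429, 2.1429, 0.1429, -1.8571, -3.8571
Σ(x_t−x̄)(x_{t+1}−x̄) = (0.3061) + (0.1633) + (2.4490) + (0.3061) + (-0.2653) + (7.1633) = 10.1224
Denominator Σ(x_t−x̄)² = 28.8571
r_1 = 10.1224 / 28.8571 = 0.351

0.351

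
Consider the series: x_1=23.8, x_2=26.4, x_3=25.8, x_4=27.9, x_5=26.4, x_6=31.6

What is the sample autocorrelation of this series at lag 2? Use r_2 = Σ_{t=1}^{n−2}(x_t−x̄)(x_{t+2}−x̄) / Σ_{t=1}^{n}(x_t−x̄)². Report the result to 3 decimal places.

0.237

Mean x̄ = (23.8 + 26.4 + 25.8 + 27.9 + 26.4 + 31.6)/6 = 26.9833
Deviations from mean: -3.1833, -0.5833, -1.1833, 0.9167, -0.5833, 4.6167
Σ(x_t−x̄)(x_{t+2}−x̄) = (3.7669) + (-0.5347) + (0.6903) + (4.2319) = 8.1544
Denominator Σ(x_t−x̄)² = 34.3683
r_2 = 8.1544 / 34.3683 = 0.237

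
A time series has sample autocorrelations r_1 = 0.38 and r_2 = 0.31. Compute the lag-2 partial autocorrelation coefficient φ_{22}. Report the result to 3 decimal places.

0.194

φ_{22} = (r_2 − r_1²) / (1 − r_1²)
r_1² = (0.38)² = 0.1444
Numerator = 0.31 − 0.1444 = 0.1656; denominator = 1 − 0.1444 = 0.8556
φ_{22} = 0.1656 / 0.8556 = 0.194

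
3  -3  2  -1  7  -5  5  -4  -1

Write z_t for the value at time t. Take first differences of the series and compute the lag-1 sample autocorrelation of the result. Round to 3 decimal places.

First differences Δz: -6, 5, -3, 8, -12, 10, -9, 3
Mean of differences = -0.5000
Numerator Σ(Δz_t−Δz̄)(Δz_{t+1}−Δz̄) = -402.7500
Denominator Σ(Δz_t−Δz̄)² = 466.0000
r_1(Δz) = -402.7500 / 466.0000 = -0.864

-0.864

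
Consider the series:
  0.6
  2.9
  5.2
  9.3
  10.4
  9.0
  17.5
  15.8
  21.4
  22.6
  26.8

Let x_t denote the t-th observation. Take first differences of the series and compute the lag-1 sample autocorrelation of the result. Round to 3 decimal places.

-0.742

First differences Δx: 2.3, 2.3, 4.1, 1.1, -1.4, 8.5, -1.7, 5.6, 1.2, 4.2
Mean of differences = 2.6200
Numerator Σ(Δx_t−Δx̄)(Δx_{t+1}−Δx̄) = -64.8984
Denominator Σ(Δx_t−Δx̄)² = 87.4960
r_1(Δx) = -64.8984 / 87.4960 = -0.742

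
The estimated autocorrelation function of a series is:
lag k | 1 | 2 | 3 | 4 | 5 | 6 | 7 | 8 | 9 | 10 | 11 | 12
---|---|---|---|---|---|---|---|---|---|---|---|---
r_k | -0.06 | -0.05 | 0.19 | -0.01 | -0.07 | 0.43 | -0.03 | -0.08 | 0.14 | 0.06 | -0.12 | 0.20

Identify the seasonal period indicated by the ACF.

6

The largest autocorrelation is r_6 = 0.43, with a weaker echo at lag 12 (0.20); the remaining lags stay at or below 0.19.
The dominant spike at lag 6 indicates a seasonal period of 6.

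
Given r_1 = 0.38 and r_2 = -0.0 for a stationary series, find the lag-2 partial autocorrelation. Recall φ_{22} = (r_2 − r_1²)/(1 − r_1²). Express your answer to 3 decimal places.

-0.169

φ_{22} = (r_2 − r_1²) / (1 − r_1²)
r_1² = (0.38)² = 0.1444
Numerator = -0.0 − 0.1444 = -0.1444; denominator = 1 − 0.1444 = 0.8556
φ_{22} = -0.1444 / 0.8556 = -0.169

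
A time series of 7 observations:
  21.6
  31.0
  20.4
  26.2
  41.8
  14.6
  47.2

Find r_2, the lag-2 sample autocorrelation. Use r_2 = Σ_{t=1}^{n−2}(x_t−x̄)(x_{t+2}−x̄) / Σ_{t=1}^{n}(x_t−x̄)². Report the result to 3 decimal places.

Mean x̄ = (21.6 + 31.0 + 20.4 + 26.2 + 41.8 + 14.6 + 47.2)/7 = 28.9714
Deviations from mean: -7.3714, 2.0286, -8.5714, -2.7714, 12.8286, -14.3714, 18.2286
Σ(x_t−x̄)(x_{t+2}−x̄) = (63.1837) + (-5.6220) + (-109.9592) + (39.8294) + (233.8465) = 221.2784
Denominator Σ(x_t−x̄)² = 842.9943
r_2 = 221.2784 / 842.9943 = 0.262

0.262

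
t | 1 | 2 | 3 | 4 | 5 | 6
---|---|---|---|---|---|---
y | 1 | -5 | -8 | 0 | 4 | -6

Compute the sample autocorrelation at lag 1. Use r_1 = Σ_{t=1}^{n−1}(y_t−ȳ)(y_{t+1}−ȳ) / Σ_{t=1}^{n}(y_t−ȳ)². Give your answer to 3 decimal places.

Mean ȳ = (1 − 5 − 8 + 0 + 4 − 6)/6 = -2.3333
Deviations from mean: 3.3333, -2.6667, -5.6667, 2.3333, 6.3333, -3.6667
Numerator Σ_{t=1}^{5}(y_t−ȳ)(y_{t+1}−ȳ) = -15.4444
Denominator Σ(y_t−ȳ)² = 109.3333
r_1 = -15.4444 / 109.3333 = -0.141

-0.141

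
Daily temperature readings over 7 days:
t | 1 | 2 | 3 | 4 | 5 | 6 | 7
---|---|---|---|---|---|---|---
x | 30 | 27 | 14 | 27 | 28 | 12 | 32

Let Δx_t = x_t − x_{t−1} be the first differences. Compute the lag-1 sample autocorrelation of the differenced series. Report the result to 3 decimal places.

-0.447

First differences Δx: -3, -13, 13, 1, -16, 20
Mean of differences = 0.3333
Numerator Σ(Δx_t−Δx̄)(Δx_{t+1}−Δx̄) = -448.1111
Denominator Σ(Δx_t−Δx̄)² = 1003.3333
r_1(Δx) = -448.1111 / 1003.3333 = -0.447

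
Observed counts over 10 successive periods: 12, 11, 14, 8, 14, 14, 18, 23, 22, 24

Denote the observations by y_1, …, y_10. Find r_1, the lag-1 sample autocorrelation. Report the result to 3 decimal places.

Mean ȳ = (12 + 11 + 14 + 8 + 14 + 14 + 18 + 23 + 22 + 24)/10 = 16.0000
Numerator Σ_{t=1}^{9}(y_t−ȳ)(y_{t+1}−ȳ) = 166.0000
Denominator Σ(y_t−ȳ)² = 270.0000
r_1 = 166.0000 / 270.0000 = 0.615

0.615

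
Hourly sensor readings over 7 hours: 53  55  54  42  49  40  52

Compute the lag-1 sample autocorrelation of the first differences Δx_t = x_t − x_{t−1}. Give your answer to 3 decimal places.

-0.585

First differences Δx: 2, -1, -12, 7, -9, 12
Mean of differences = -0.1667
Numerator Σ(Δx_t−Δx̄)(Δx_{t+1}−Δx̄) = -247.5278
Denominator Σ(Δx_t−Δx̄)² = 422.8333
r_1(Δx) = -247.5278 / 422.8333 = -0.585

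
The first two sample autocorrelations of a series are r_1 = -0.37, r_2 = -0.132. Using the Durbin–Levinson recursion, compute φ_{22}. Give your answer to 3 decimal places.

φ_{22} = (r_2 − r_1²) / (1 − r_1²)
r_1² = (-0.37)² = 0.1369
Numerator = -0.132 − 0.1369 = -0.2689; denominator = 1 − 0.1369 = 0.8631
φ_{22} = -0.2689 / 0.8631 = -0.312

-0.312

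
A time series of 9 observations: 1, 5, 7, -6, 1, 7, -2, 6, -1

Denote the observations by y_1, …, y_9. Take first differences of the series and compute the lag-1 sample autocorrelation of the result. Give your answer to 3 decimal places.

First differences Δy: 4, 2, -13, 7, 6, -9, 8, -7
Mean of differences = -0.2500
Numerator Σ(Δy_t−Δȳ)(Δy_{t+1}−Δȳ) = -248.8125
Denominator Σ(Δy_t−Δȳ)² = 467.5000
r_1(Δy) = -248.8125 / 467.5000 = -0.532

-0.532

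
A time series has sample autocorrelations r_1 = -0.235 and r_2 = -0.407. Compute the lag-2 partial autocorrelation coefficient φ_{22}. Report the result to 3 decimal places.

φ_{22} = (r_2 − r_1²) / (1 − r_1²)
r_1² = (-0.235)² = 0.055225
Numerator = -0.407 − 0.0552 = -0.4622; denominator = 1 − 0.0552 = 0.9448
φ_{22} = -0.4622 / 0.9448 = -0.489

-0.489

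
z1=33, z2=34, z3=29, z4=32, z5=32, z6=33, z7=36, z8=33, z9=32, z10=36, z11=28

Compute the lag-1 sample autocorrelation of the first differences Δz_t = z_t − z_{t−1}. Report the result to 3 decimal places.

First differences Δz: 1, -5, 3, 0, 1, 3, -3, -1, 4, -8
Mean of differences = -0.5000
Numerator Σ(Δz_t−Δz̄)(Δz_{t+1}−Δz̄) = -58.2500
Denominator Σ(Δz_t−Δz̄)² = 132.5000
r_1(Δz) = -58.2500 / 132.5000 = -0.440

-0.440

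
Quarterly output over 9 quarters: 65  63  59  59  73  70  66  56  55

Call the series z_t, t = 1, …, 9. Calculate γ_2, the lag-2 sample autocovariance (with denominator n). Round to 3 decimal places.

Mean z̄ = (65 + 63 + 59 + 59 + 73 + 70 + 66 + 56 + 55)/9 = 62.8889
Σ_{t=1}^{7}(z_t−z̄)(z_{t+2}−z̄) = -117.6914
γ_2 = -117.6914 / 9 = -13.077

-13.077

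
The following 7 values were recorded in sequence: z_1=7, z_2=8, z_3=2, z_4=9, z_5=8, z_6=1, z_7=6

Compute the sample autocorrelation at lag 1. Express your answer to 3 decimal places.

Mean z̄ = (7 + 8 + 2 + 9 + 8 + 1 + 6)/7 = 5.8571
Deviations from mean: 1.1429, 2.1429, -3.8571, 3.1429, 2.1429, -4.8571, 0.1429
Σ(z_t−z̄)(z_{t+1}−z̄) = (2.4490) + (-8.2653) + (-12.1224) + (6.7347) + (-10.4082) + (-0.6939) = -22.3061
Denominator Σ(z_t−z̄)² = 58.8571
r_1 = -22.3061 / 58.8571 = -0.379

-0.379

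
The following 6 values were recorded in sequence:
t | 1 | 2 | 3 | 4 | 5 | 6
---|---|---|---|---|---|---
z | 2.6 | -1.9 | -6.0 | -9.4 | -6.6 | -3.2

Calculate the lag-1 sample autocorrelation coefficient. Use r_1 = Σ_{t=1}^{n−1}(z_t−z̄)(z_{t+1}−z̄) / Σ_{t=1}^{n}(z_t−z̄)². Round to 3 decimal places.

Mean z̄ = (2.6 − 1.9 − 6.0 − 9.4 − 6.6 − 3.2)/6 = -4.0833
Σ(z_t−z̄)(z_{t+1}−z̄) = (14.5919) + (-4.1847) + (10.1903) + (13.3803) + (-2.2231) = 31.7547
Denominator Σ(z_t−z̄)² = 88.4883
r_1 = 31.7547 / 88.4883 = 0.359

0.359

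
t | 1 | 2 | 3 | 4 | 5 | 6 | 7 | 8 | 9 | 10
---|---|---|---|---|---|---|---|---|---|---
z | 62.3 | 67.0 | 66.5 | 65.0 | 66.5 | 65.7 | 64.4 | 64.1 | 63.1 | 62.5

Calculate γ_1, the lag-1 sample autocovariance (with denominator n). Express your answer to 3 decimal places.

0.581

Mean z̄ = (62.3 + 67.0 + 66.5 + 65.0 + 66.5 + 65.7 + 64.4 + 64.1 + 63.1 + 62.5)/10 = 64.7100
Σ_{t=1}^{9}(z_t−z̄)(z_{t+1}−z̄) = 5.8129
γ_1 = 5.8129 / 10 = 0.581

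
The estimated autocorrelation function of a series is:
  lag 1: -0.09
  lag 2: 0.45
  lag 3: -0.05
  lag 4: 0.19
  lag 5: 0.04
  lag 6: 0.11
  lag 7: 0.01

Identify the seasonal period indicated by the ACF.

2

The largest autocorrelation is r_2 = 0.45, with a weaker echo at lag 4 (0.19); the remaining lags stay at or below 0.11.
The dominant spike at lag 2 indicates a seasonal period of 2.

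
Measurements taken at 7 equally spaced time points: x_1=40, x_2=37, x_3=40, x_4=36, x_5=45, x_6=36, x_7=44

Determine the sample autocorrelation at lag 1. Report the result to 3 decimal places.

-0.710

Mean x̄ = (40 + 37 + 40 + 36 + 45 + 36 + 44)/7 = 39.7143
Deviations from mean: 0.2857, -2.7143, 0.2857, -3.7143, 5.2857, -3.7143, 4.2857
Σ(x_t−x̄)(x_{t+1}−x̄) = (-0.7755) + (-0.7755) + (-1.0612) + (-19.6327) + (-19.6327) + (-15.9184) = -57.7959
Denominator Σ(x_t−x̄)² = 81.4286
r_1 = -57.7959 / 81.4286 = -0.710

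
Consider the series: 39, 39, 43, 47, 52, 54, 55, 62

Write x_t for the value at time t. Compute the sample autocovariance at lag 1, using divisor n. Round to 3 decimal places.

36.061

Mean x̄ = (39 + 39 + 43 + 47 + 52 + 54 + 55 + 62)/8 = 48.8750
Deviations: -9.8750, -9.8750, -5.8750, -1.8750, 3.1250, 5.1250, 6.1250, 13.1250
Σ_{t=1}^{7}(x_t−x̄)(x_{t+1}−x̄) = 288.4844
γ_1 = 288.4844 / 8 = 36.061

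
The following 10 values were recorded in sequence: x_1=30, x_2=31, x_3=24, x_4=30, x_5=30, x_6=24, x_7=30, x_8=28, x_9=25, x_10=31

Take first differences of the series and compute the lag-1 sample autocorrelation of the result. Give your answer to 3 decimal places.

First differences Δx: 1, -7, 6, 0, -6, 6, -2, -3, 6
Mean of differences = 0.1111
Numerator Σ(Δx_t−Δx̄)(Δx_{t+1}−Δx̄) = -108.3457
Denominator Σ(Δx_t−Δx̄)² = 206.8889
r_1(Δx) = -108.3457 / 206.8889 = -0.524

-0.524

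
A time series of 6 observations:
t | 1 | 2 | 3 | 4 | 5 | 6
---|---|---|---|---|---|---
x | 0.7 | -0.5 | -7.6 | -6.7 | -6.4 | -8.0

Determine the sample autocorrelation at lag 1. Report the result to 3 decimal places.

0.345

Mean x̄ = (0.7 − 0.5 − 7.6 − 6.7 − 6.4 − 8.0)/6 = -4.7500
Σ(x_t−x̄)(x_{t+1}−x̄) = (23.1625) + (-12.1125) + (5.5575) + (3.2175) + (5.3625) = 25.1875
Denominator Σ(x_t−x̄)² = 72.9750
r_1 = 25.1875 / 72.9750 = 0.345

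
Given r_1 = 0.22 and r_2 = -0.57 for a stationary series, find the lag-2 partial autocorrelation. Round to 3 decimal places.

-0.650

φ_{22} = (r_2 − r_1²) / (1 − r_1²)
r_1² = (0.22)² = 0.0484
Numerator = -0.57 − 0.0484 = -0.6184; denominator = 1 − 0.0484 = 0.9516
φ_{22} = -0.6184 / 0.9516 = -0.650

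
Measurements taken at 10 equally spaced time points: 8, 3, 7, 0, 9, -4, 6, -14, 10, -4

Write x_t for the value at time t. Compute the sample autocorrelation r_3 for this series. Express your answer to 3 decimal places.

Mean x̄ = (8 + 3 + 7 + 0 + 9 − 4 + 6 − 14 + 10 − 4)/10 = 2.1000
Σ(x_t−x̄)(x_{t+3}−x̄) = (-12.3900) + (6.2100) + (-29.8900) + (-8.1900) + (-111.0900) + (-48.1900) + (-23.7900) = -227.3300
Denominator Σ(x_t−x̄)² = 522.9000
r_3 = -227.3300 / 522.9000 = -0.435

-0.435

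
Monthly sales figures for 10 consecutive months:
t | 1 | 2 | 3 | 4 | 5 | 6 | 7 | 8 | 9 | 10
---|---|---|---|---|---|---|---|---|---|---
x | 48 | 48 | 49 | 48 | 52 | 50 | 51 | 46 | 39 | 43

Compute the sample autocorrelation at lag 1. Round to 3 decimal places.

Mean x̄ = (48 + 48 + 49 + 48 + 52 + 50 + 51 + 46 + 39 + 43)/10 = 47.4000
Numerator Σ_{t=1}^{9}(x_t−x̄)(x_{t+1}−x̄) = 70.0400
Denominator Σ(x_t−x̄)² = 136.4000
r_1 = 70.0400 / 136.4000 = 0.513

0.513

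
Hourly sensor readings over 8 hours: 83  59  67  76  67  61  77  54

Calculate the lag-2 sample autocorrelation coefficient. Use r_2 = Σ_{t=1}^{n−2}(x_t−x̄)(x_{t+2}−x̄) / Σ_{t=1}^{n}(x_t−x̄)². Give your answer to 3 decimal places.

Mean x̄ = (83 + 59 + 67 + 76 + 67 + 61 + 77 + 54)/8 = 68.0000
Deviations from mean: 15.0000, -9.0000, -1.0000, 8.0000, -1.0000, -7.0000, 9.0000, -14.0000
Numerator Σ_{t=1}^{6}(x_t−x̄)(x_{t+2}−x̄) = -53.0000
Denominator Σ(x_t−x̄)² = 698.0000
r_2 = -53.0000 / 698.0000 = -0.076

-0.076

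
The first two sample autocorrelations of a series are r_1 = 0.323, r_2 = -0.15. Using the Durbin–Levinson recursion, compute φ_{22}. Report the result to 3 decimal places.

-0.284

φ_{22} = (r_2 − r_1²) / (1 − r_1²)
r_1² = (0.323)² = 0.104329
Numerator = -0.15 − 0.1043 = -0.2543; denominator = 1 − 0.1043 = 0.8957
φ_{22} = -0.2543 / 0.8957 = -0.284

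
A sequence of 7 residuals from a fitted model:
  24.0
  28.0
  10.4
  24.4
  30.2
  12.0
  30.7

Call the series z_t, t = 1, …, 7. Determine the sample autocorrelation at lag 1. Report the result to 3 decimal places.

-0.553

Mean z̄ = (24.0 + 28.0 + 10.4 + 24.4 + 30.2 + 12.0 + 30.7)/7 = 22.8143
Deviations from mean: 1.1857, 5.1857, -12.4143, 1.5857, 7.3857, -10.8143, 7.8857
Σ(z_t−z̄)(z_{t+1}−z̄) = (6.1488) + (-64.3769) + (-19.6855) + (11.7116) + (-79.8712) + (-85.2784) = -231.3516
Denominator Σ(z_t−z̄)² = 418.6086
r_1 = -231.3516 / 418.6086 = -0.553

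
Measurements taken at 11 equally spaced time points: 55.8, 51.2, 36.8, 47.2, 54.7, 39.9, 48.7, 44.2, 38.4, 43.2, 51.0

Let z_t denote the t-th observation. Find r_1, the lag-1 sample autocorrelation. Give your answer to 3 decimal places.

-0.111

Mean z̄ = (55.8 + 51.2 + 36.8 + 47.2 + 54.7 + 39.9 + 48.7 + 44.2 + 38.4 + 43.2 + 51.0)/11 = 46.4636
Numerator Σ_{t=1}^{10}(z_t−z̄)(z_{t+1}−z̄) = -46.6377
Denominator Σ(z_t−z̄)² = 420.8255
r_1 = -46.6377 / 420.8255 = -0.111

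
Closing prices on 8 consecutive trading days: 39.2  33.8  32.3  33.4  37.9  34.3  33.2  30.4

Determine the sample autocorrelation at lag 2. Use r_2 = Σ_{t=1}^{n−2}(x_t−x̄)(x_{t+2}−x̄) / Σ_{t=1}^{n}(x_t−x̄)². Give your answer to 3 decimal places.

-0.351

Mean x̄ = (39.2 + 33.8 + 32.3 + 33.4 + 37.9 + 34.3 + 33.2 + 30.4)/8 = 34.3125
Deviations from mean: 4.8875, -0.5125, -2.0125, -0.9125, 3.5875, -0.0125, -1.1125, -3.9125
Numerator Σ_{t=1}^{6}(x_t−x̄)(x_{t+2}−x̄) = -20.5191
Denominator Σ(x_t−x̄)² = 58.4488
r_2 = -20.5191 / 58.4488 = -0.351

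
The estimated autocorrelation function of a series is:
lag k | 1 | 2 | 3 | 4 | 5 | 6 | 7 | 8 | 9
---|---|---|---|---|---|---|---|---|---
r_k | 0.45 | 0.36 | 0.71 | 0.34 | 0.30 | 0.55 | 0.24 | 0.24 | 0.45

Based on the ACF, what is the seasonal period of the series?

The largest autocorrelation is r_3 = 0.71, with a weaker echo at lag 6 (0.55); the remaining lags stay at or below 0.45. The elevated value at lag 1 (0.45), dropping to 0.36 at lag 2, reflects decaying short-term dependence rather than seasonality.
The dominant spike at lag 3 indicates a seasonal period of 3.

3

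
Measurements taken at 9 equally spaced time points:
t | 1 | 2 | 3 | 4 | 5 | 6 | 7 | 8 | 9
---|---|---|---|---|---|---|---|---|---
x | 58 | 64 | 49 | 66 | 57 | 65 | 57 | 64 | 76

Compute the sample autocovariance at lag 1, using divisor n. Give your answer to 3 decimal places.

-13.413

Mean x̄ = (58 + 64 + 49 + 66 + 57 + 65 + 57 + 64 + 76)/9 = 61.7778
Σ_{t=1}^{8}(x_t−x̄)(x_{t+1}−x̄) = -120.7160
γ_1 = -120.7160 / 9 = -13.413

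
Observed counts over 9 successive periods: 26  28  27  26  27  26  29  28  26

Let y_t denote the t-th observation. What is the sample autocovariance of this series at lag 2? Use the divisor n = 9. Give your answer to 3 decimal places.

-0.333

Mean ȳ = (26 + 28 + 27 + 26 + 27 + 26 + 29 + 28 + 26)/9 = 27.0000
Σ_{t=1}^{7}(y_t−ȳ)(y_{t+2}−ȳ) = -3.0000
γ_2 = -3.0000 / 9 = -0.333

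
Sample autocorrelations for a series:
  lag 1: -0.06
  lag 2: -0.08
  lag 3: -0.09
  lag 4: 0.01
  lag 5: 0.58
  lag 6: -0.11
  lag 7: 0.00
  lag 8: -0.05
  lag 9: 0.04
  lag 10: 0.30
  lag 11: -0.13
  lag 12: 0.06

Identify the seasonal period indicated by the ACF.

The largest autocorrelation is r_5 = 0.58, with a weaker echo at lag 10 (0.30); the remaining lags stay at or below 0.06.
The dominant spike at lag 5 indicates a seasonal period of 5.

5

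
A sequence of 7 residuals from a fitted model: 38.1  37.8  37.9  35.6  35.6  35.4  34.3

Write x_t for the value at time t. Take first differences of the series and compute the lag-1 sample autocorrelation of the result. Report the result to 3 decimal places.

-0.463

First differences Δx: -0.3, 0.1, -2.3, 0.0, -0.2, -1.1
Mean of differences = -0.6333
Numerator Σ(Δx_t−Δx̄)(Δx_{t+1}−Δx̄) = -1.9611
Denominator Σ(Δx_t−Δx̄)² = 4.2333
r_1(Δx) = -1.9611 / 4.2333 = -0.463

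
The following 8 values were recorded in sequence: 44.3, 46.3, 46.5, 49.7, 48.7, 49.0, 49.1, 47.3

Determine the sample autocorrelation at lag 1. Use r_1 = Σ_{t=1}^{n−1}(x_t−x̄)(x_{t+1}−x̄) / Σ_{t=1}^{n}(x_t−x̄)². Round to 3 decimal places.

0.374

Mean x̄ = (44.3 + 46.3 + 46.5 + 49.7 + 48.7 + 49.0 + 49.1 + 47.3)/8 = 47.6125
Σ(x_t−x̄)(x_{t+1}−x̄) = (4.3477) + (1.4602) + (-2.3223) + (2.2702) + (1.5089) + (2.0639) + (-0.4648) = 8.8636
Denominator Σ(x_t−x̄)² = 23.7088
r_1 = 8.8636 / 23.7088 = 0.374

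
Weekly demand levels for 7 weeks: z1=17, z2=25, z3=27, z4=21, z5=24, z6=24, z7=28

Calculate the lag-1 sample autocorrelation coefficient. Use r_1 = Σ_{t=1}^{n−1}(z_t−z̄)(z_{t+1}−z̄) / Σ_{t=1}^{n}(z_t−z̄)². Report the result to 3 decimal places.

-0.153

Mean z̄ = (17 + 25 + 27 + 21 + 24 + 24 + 28)/7 = 23.7143
Σ(z_t−z̄)(z_{t+1}−z̄) = (-8.6327) + (4.2245) + (-8.9184) + (-0.7755) + (0.0816) + (1.2245) = -12.7959
Denominator Σ(z_t−z̄)² = 83.4286
r_1 = -12.7959 / 83.4286 = -0.153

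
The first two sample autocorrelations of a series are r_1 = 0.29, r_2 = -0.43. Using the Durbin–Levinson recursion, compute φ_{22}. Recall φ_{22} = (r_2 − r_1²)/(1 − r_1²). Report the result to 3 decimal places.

-0.561

φ_{22} = (r_2 − r_1²) / (1 − r_1²)
r_1² = (0.29)² = 0.0841
Numerator = -0.43 − 0.0841 = -0.5141; denominator = 1 − 0.0841 = 0.9159
φ_{22} = -0.5141 / 0.9159 = -0.561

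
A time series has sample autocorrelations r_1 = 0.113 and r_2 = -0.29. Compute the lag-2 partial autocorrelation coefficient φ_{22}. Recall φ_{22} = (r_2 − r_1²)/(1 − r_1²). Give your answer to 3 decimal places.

-0.307

φ_{22} = (r_2 − r_1²) / (1 − r_1²)
r_1² = (0.113)² = 0.012769
Numerator = -0.29 − 0.0128 = -0.3028; denominator = 1 − 0.0128 = 0.9872
φ_{22} = -0.3028 / 0.9872 = -0.307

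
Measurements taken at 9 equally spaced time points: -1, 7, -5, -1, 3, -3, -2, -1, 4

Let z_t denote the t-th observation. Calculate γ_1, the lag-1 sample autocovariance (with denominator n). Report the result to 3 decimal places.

-4.977

Mean z̄ = (-1 + 7 − 5 − 1 + 3 − 3 − 2 − 1 + 4)/9 = 0.1111
Σ_{t=1}^{8}(z_t−z̄)(z_{t+1}−z̄) = -44.7901
γ_1 = -44.7901 / 9 = -4.977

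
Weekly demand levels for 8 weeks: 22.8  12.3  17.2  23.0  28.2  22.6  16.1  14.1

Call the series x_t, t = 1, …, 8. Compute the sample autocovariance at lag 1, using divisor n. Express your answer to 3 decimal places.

Mean x̄ = (22.8 + 12.3 + 17.2 + 23.0 + 28.2 + 22.6 + 16.1 + 14.1)/8 = 19.5375
Deviations: 3.2625, -7.2375, -2.3375, 3.4625, 8.6625, 3.0625, -3.4375, -5.4375
Σ_{t=1}^{7}(x_t−x̄)(x_{t+1}−x̄) = 49.8986
γ_1 = 49.8986 / 8 = 6.237

6.237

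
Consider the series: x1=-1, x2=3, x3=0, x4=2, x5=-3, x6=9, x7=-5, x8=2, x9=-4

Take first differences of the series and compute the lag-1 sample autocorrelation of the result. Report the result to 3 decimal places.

-0.830

First differences Δx: 4, -3, 2, -5, 12, -14, 7, -6
Mean of differences = -0.3750
Numerator Σ(Δx_t−Δx̄)(Δx_{t+1}−Δx̄) = -396.5156
Denominator Σ(Δx_t−Δx̄)² = 477.8750
r_1(Δx) = -396.5156 / 477.8750 = -0.830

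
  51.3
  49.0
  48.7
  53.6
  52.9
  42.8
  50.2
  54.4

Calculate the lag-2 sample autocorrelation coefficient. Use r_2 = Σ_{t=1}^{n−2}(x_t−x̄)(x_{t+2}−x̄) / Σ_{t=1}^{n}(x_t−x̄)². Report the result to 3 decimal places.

Mean x̄ = (51.3 + 49.0 + 48.7 + 53.6 + 52.9 + 42.8 + 50.2 + 54.4)/8 = 50.3625
Deviations from mean: 0.9375, -1.3625, -1.6625, 3.2375, 2.5375, -7.5625, -0.1625, 4.0375
Numerator Σ_{t=1}^{6}(x_t−x̄)(x_{t+2}−x̄) = -65.6178
Denominator Σ(x_t−x̄)² = 95.9388
r_2 = -65.6178 / 95.9388 = -0.684

-0.684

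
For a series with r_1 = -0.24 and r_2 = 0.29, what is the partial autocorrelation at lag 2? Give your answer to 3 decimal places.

0.247

φ_{22} = (r_2 − r_1²) / (1 − r_1²)
r_1² = (-0.24)² = 0.0576
Numerator = 0.29 − 0.0576 = 0.2324; denominator = 1 − 0.0576 = 0.9424
φ_{22} = 0.2324 / 0.9424 = 0.247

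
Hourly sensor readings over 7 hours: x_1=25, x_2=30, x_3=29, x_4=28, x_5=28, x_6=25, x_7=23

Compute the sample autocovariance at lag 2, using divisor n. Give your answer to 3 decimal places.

Mean x̄ = (25 + 30 + 29 + 28 + 28 + 25 + 23)/7 = 26.8571
Deviations: -1.8571, 3.1429, 2.1429, 1.1429, 1.1429, -1.8571, -3.8571
Σ_{t=1}^{5}(x_t−x̄)(x_{t+2}−x̄) = -4.4694
γ_2 = -4.4694 / 7 = -0.638

-0.638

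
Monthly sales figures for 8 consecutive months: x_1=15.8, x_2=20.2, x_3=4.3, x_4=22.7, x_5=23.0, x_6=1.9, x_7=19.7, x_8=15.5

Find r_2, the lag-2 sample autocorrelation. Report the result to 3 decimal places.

Mean x̄ = (15.8 + 20.2 + 4.3 + 22.7 + 23.0 + 1.9 + 19.7 + 15.5)/8 = 15.3875
Deviations from mean: 0.4125, 4.8125, -11.0875, 7.3125, 7.6125, -13.4875, 4.3125, 0.1125
Σ(x_t−x̄)(x_{t+2}−x̄) = (-4.5736) + (35.1914) + (-84.4036) + (-98.6273) + (32.8289) + (-1.5173) = -121.1016
Denominator Σ(x_t−x̄)² = 458.2088
r_2 = -121.1016 / 458.2088 = -0.264

-0.264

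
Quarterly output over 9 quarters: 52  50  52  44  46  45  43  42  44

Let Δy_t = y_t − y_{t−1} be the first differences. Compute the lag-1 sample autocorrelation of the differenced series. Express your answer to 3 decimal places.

First differences Δy: -2, 2, -8, 2, -1, -2, -1, 2
Mean of differences = -1.0000
Numerator Σ(Δy_t−Δȳ)(Δy_{t+1}−Δȳ) = -45.0000
Denominator Σ(Δy_t−Δȳ)² = 78.0000
r_1(Δy) = -45.0000 / 78.0000 = -0.577

-0.577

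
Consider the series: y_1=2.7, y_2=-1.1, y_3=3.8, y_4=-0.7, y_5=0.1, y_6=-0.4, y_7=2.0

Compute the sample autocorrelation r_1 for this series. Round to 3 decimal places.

-0.603

Mean ȳ = (2.7 − 1.1 + 3.8 − 0.7 + 0.1 − 0.4 + 2.0)/7 = 0.9143
Deviations from mean: 1.7857, -2.0143, 2.8857, -1.6143, -0.8143, -1.3143, 1.0857
Numerator Σ_{t=1}^{6}(y_t−ȳ)(y_{t+1}−ȳ) = -13.1102
Denominator Σ(y_t−ȳ)² = 21.7486
r_1 = -13.1102 / 21.7486 = -0.603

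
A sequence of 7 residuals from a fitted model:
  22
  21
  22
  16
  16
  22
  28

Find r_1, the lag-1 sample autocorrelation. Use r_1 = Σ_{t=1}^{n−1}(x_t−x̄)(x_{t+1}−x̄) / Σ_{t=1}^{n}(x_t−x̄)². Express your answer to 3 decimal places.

Mean x̄ = (22 + 21 + 22 + 16 + 16 + 22 + 28)/7 = 21.0000
Deviations from mean: 1.0000, 0.0000, 1.0000, -5.0000, -5.0000, 1.0000, 7.0000
Numerator Σ_{t=1}^{6}(x_t−x̄)(x_{t+1}−x̄) = 22.0000
Denominator Σ(x_t−x̄)² = 102.0000
r_1 = 22.0000 / 102.0000 = 0.216

0.216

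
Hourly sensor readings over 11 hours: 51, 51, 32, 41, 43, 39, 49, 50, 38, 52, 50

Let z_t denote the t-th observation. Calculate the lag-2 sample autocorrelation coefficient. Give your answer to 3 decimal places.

Mean z̄ = (51 + 51 + 32 + 41 + 43 + 39 + 49 + 50 + 38 + 52 + 50)/11 = 45.0909
Numerator Σ_{t=1}^{9}(z_t−z̄)(z_{t+2}−z̄) = -115.9256
Denominator Σ(z_t−z̄)² = 460.9091
r_2 = -115.9256 / 460.9091 = -0.252

-0.252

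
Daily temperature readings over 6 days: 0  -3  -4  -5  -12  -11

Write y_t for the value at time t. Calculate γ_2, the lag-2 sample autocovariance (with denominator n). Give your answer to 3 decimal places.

Mean ȳ = (0 − 3 − 4 − 5 − 12 − 11)/6 = -5.8333
Σ_{t=1}^{4}(y_t−ȳ)(y_{t+2}−ȳ) = -2.5556
γ_2 = -2.5556 / 6 = -0.426

-0.426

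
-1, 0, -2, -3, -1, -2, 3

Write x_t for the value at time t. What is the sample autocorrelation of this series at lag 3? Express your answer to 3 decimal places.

Mean x̄ = (-1 + 0 − 2 − 3 − 1 − 2 + 3)/7 = -0.8571
Numerator Σ_{t=1}^{4}(x_t−x̄)(x_{t+3}−x̄) = -6.7755
Denominator Σ(x_t−x̄)² = 22.8571
r_3 = -6.7755 / 22.8571 = -0.296

-0.296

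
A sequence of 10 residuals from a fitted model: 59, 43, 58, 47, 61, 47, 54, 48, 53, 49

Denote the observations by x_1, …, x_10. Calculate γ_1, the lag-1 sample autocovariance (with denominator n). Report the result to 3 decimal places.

Mean x̄ = (59 + 43 + 58 + 47 + 61 + 47 + 54 + 48 + 53 + 49)/10 = 51.9000
Σ_{t=1}^{9}(x_t−x̄)(x_{t+1}−x̄) = -262.5100
γ_1 = -262.5100 / 10 = -26.251

-26.251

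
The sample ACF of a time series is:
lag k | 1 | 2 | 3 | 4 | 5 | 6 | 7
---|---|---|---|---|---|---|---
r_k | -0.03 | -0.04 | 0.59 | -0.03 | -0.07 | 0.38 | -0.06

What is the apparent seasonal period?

The largest autocorrelation is r_3 = 0.59, with a weaker echo at lag 6 (0.38); the remaining lags stay at or below -0.03.
The dominant spike at lag 3 indicates a seasonal period of 3.

3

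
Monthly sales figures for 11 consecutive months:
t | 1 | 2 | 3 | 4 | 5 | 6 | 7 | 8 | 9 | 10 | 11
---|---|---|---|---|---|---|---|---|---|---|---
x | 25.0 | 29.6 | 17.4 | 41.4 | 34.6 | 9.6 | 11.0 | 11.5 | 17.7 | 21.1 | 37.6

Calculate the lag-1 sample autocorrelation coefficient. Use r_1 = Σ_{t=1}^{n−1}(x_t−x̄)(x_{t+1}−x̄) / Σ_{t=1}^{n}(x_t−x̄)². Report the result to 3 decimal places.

Mean x̄ = (25.0 + 29.6 + 17.4 + 41.4 + 34.6 + 9.6 + 11.0 + 11.5 + 17.7 + 21.1 + 37.6)/11 = 23.3182
Numerator Σ_{t=1}^{10}(x_t−x̄)(x_{t+1}−x̄) = 277.3469
Denominator Σ(x_t−x̄)² = 1251.5964
r_1 = 277.3469 / 1251.5964 = 0.222

0.222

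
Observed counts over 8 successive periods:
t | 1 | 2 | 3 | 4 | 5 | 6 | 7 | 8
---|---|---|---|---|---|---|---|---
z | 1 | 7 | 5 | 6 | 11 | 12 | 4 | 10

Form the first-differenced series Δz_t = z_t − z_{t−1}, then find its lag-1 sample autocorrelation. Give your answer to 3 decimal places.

-0.372

First differences Δz: 6, -2, 1, 5, 1, -8, 6
Mean of differences = 1.2857
Numerator Σ(Δz_t−Δz̄)(Δz_{t+1}−Δz̄) = -57.7959
Denominator Σ(Δz_t−Δz̄)² = 155.4286
r_1(Δz) = -57.7959 / 155.4286 = -0.372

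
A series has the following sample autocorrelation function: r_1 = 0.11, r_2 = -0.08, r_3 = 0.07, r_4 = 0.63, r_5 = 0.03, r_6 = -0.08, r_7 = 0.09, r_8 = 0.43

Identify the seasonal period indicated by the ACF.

The largest autocorrelation is r_4 = 0.63, with a weaker echo at lag 8 (0.43); the remaining lags stay at or below 0.11.
The dominant spike at lag 4 indicates a seasonal period of 4.

4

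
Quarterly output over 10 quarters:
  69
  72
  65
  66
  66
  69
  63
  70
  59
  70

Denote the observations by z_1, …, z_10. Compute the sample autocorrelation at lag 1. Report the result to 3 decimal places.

-0.494

Mean z̄ = (69 + 72 + 65 + 66 + 66 + 69 + 63 + 70 + 59 + 70)/10 = 66.9000
Numerator Σ_{t=1}^{9}(z_t−z̄)(z_{t+1}−z̄) = -67.6100
Denominator Σ(z_t−z̄)² = 136.9000
r_1 = -67.6100 / 136.9000 = -0.494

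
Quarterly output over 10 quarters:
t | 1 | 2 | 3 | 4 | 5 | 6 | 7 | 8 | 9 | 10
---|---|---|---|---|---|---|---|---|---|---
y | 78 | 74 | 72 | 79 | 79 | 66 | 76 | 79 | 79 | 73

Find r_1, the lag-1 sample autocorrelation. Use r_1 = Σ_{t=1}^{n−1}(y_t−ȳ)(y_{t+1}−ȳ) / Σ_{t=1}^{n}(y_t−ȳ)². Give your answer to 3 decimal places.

Mean ȳ = (78 + 74 + 72 + 79 + 79 + 66 + 76 + 79 + 79 + 73)/10 = 75.5000
Numerator Σ_{t=1}^{9}(y_t−ȳ)(y_{t+1}−ȳ) = -31.2500
Denominator Σ(y_t−ȳ)² = 166.5000
r_1 = -31.2500 / 166.5000 = -0.188

-0.188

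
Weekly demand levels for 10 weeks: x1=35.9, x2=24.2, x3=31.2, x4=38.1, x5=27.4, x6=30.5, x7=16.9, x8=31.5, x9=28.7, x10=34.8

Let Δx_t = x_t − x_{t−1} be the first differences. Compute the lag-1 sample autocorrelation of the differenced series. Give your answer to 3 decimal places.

First differences Δx: -11.7, 7.0, 6.9, -10.7, 3.1, -13.6, 14.6, -2.8, 6.1
Mean of differences = -0.1222
Numerator Σ(Δx_t−Δx̄)(Δx_{t+1}−Δx̄) = -438.7449
Denominator Σ(Δx_t−Δx̄)² = 800.6356
r_1(Δx) = -438.7449 / 800.6356 = -0.548

-0.548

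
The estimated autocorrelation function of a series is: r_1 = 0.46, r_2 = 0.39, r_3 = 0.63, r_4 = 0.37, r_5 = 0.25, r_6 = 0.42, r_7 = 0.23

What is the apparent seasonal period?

The largest autocorrelation is r_3 = 0.63; the remaining lags stay at or below 0.46. The elevated value at lag 1 (0.46), dropping to 0.39 at lag 2, reflects decaying short-term dependence rather than seasonality.
The dominant spike at lag 3 indicates a seasonal period of 3.

3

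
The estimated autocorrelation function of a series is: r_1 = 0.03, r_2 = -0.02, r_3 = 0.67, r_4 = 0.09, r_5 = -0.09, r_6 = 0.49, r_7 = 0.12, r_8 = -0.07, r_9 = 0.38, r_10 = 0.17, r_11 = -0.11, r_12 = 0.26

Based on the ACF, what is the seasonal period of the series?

The largest autocorrelation is r_3 = 0.67, with weaker echoes at lags 6 (0.49), 9 (0.38) and 12 (0.26); the remaining lags stay at or below 0.17.
The dominant spike at lag 3 indicates a seasonal period of 3.

3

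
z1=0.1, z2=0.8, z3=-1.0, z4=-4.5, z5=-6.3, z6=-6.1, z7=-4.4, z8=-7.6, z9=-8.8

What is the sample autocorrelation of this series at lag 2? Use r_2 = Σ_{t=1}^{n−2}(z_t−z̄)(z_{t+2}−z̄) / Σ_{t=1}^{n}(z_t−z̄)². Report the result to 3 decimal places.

Mean z̄ = (0.1 + 0.8 − 1.0 − 4.5 − 6.3 − 6.1 − 4.4 − 7.6 − 8.8)/9 = -4.2000
Numerator Σ_{t=1}^{7}(z_t−z̄)(z_{t+2}−z̄) = 13.9100
Denominator Σ(z_t−z̄)² = 94.6000
r_2 = 13.9100 / 94.6000 = 0.147

0.147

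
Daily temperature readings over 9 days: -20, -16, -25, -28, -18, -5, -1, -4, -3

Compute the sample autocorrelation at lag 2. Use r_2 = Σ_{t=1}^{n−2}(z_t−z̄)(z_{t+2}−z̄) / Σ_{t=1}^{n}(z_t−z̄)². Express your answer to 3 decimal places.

0.234

Mean z̄ = (-20 − 16 − 25 − 28 − 18 − 5 − 1 − 4 − 3)/9 = -13.3333
Σ(z_t−z̄)(z_{t+2}−z̄) = (77.7778) + (39.1111) + (54.4444) + (-122.2222) + (-57.5556) + (77.7778) + (127.4444) = 196.7778
Denominator Σ(z_t−z̄)² = 840.0000
r_2 = 196.7778 / 840.0000 = 0.234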